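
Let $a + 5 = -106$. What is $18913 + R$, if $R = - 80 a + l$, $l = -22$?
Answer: $27771$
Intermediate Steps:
$a = -111$ ($a = -5 - 106 = -111$)
$R = 8858$ ($R = \left(-80\right) \left(-111\right) - 22 = 8880 - 22 = 8858$)
$18913 + R = 18913 + 8858 = 27771$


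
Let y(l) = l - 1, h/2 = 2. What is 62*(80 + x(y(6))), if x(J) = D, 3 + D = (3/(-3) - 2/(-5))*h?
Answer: 23126/5 ≈ 4625.2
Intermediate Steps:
h = 4 (h = 2*2 = 4)
D = -27/5 (D = -3 + (3/(-3) - 2/(-5))*4 = -3 + (3*(-⅓) - 2*(-⅕))*4 = -3 + (-1 + ⅖)*4 = -3 - ⅗*4 = -3 - 12/5 = -27/5 ≈ -5.4000)
y(l) = -1 + l
x(J) = -27/5
62*(80 + x(y(6))) = 62*(80 - 27/5) = 62*(373/5) = 23126/5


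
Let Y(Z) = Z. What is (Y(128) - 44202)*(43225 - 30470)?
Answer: -562163870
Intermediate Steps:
(Y(128) - 44202)*(43225 - 30470) = (128 - 44202)*(43225 - 30470) = -44074*12755 = -562163870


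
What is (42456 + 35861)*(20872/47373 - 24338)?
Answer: -90295052751034/47373 ≈ -1.9060e+9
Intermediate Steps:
(42456 + 35861)*(20872/47373 - 24338) = 78317*(20872*(1/47373) - 24338) = 78317*(20872/47373 - 24338) = 78317*(-1152943202/47373) = -90295052751034/47373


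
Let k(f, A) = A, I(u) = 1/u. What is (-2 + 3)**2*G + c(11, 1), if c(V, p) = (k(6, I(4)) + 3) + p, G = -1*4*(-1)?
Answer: 33/4 ≈ 8.2500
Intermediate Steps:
G = 4 (G = -4*(-1) = 4)
c(V, p) = 13/4 + p (c(V, p) = (1/4 + 3) + p = 13/4 + p)
(-2 + 3)**2*G + c(11, 1) = (-2 + 3)**2*4 + (13/4 + 1) = 1**2*4 + 17/4 = 1*4 + 17/4 = 4 + 17/4 = 33/4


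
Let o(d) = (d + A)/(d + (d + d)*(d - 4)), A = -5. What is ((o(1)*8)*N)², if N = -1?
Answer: 1024/25 ≈ 40.960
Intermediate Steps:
o(d) = (-5 + d)/(d + 2*d*(-4 + d)) (o(d) = (d - 5)/(d + (d + d)*(d - 4)) = (-5 + d)/(d + (2*d)*(-4 + d)) = (-5 + d)/(d + 2*d*(-4 + d)))
((o(1)*8)*N)² = ((((-5 + 1)/(1*(-7 + 2*1)))*8)*(-1))² = (((1*(-4)/(-7 + 2))*8)*(-1))² = (((1*(-4)/(-5))*8)*(-1))² = (((1*(-⅕)*(-4))*8)*(-1))² = (((⅘)*8)*(-1))² = ((32/5)*(-1))² = (-32/5)² = 1024/25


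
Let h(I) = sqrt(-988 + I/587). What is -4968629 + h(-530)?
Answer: -4968629 + I*sqrt(340745282)/587 ≈ -4.9686e+6 + 31.447*I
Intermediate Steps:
h(I) = sqrt(-988 + I/587) (h(I) = sqrt(-988 + I*(1/587)) = sqrt(-988 + I/587))
-4968629 + h(-530) = -4968629 + sqrt(-340434172 + 587*(-530))/587 = -4968629 + sqrt(-340434172 - 311110)/587 = -4968629 + sqrt(-340745282)/587 = -4968629 + (I*sqrt(340745282))/587 = -4968629 + I*sqrt(340745282)/587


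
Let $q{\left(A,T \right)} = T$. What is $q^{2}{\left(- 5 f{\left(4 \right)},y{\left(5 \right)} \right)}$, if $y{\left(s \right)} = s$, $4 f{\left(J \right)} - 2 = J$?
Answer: $25$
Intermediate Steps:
$f{\left(J \right)} = \frac{1}{2} + \frac{J}{4}$
$q^{2}{\left(- 5 f{\left(4 \right)},y{\left(5 \right)} \right)} = 5^{2} = 25$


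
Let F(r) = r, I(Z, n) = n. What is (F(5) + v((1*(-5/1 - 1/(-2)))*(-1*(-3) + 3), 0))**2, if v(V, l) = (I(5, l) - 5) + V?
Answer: 729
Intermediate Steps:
v(V, l) = -5 + V + l (v(V, l) = (l - 5) + V = (-5 + l) + V = -5 + V + l)
(F(5) + v((1*(-5/1 - 1/(-2)))*(-1*(-3) + 3), 0))**2 = (5 + (-5 + (1*(-5/1 - 1/(-2)))*(-1*(-3) + 3) + 0))**2 = (5 + (-5 + (1*(-5*1 - 1*(-1/2)))*(3 + 3) + 0))**2 = (5 + (-5 + (1*(-5 + 1/2))*6 + 0))**2 = (5 + (-5 + (1*(-9/2))*6 + 0))**2 = (5 + (-5 - 9/2*6 + 0))**2 = (5 + (-5 - 27 + 0))**2 = (5 - 32)**2 = (-27)**2 = 729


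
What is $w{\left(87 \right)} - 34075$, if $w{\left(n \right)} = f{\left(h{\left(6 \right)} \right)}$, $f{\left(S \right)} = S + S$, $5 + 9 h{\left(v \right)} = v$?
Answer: $- \frac{306673}{9} \approx -34075.0$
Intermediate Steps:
$h{\left(v \right)} = - \frac{5}{9} + \frac{v}{9}$
$f{\left(S \right)} = 2 S$
$w{\left(n \right)} = \frac{2}{9}$ ($w{\left(n \right)} = 2 \left(- \frac{5}{9} + \frac{1}{9} \cdot 6\right) = 2 \left(- \frac{5}{9} + \frac{2}{3}\right) = 2 \cdot \frac{1}{9} = \frac{2}{9}$)
$w{\left(87 \right)} - 34075 = \frac{2}{9} - 34075 = - \frac{306673}{9}$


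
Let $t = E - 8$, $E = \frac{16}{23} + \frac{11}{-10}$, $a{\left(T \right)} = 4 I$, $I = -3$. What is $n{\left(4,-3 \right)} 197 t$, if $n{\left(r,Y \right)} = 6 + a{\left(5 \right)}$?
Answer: $\frac{1142403}{115} \approx 9933.9$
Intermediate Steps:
$a{\left(T \right)} = -12$ ($a{\left(T \right)} = 4 \left(-3\right) = -12$)
$E = - \frac{93}{230}$ ($E = 16 \cdot \frac{1}{23} + 11 \left(- \frac{1}{10}\right) = \frac{16}{23} - \frac{11}{10} = - \frac{93}{230} \approx -0.40435$)
$n{\left(r,Y \right)} = -6$ ($n{\left(r,Y \right)} = 6 - 12 = -6$)
$t = - \frac{1933}{230}$ ($t = - \frac{93}{230} - 8 = - \frac{1933}{230} \approx -8.4043$)
$n{\left(4,-3 \right)} 197 t = - 6 \cdot 197 \left(- \frac{1933}{230}\right) = \left(-6\right) \left(- \frac{380801}{230}\right) = \frac{1142403}{115}$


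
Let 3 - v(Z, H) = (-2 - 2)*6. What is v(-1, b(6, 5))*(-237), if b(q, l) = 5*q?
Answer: -6399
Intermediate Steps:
v(Z, H) = 27 (v(Z, H) = 3 - (-2 - 2)*6 = 3 - (-4)*6 = 3 - 1*(-24) = 3 + 24 = 27)
v(-1, b(6, 5))*(-237) = 27*(-237) = -6399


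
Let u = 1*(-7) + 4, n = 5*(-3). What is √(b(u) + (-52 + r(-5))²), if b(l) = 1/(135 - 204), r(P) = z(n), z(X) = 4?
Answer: 5*√438771/69 ≈ 48.000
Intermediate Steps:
n = -15
r(P) = 4
u = -3 (u = -7 + 4 = -3)
b(l) = -1/69 (b(l) = 1/(-69) = -1/69)
√(b(u) + (-52 + r(-5))²) = √(-1/69 + (-52 + 4)²) = √(-1/69 + (-48)²) = √(-1/69 + 2304) = √(158975/69) = 5*√438771/69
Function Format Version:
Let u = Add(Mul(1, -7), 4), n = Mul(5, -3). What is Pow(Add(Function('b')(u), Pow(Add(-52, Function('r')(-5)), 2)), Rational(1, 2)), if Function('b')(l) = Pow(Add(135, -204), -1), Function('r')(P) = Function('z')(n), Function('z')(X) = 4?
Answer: Mul(Rational(5, 69), Pow(438771, Rational(1, 2))) ≈ 48.000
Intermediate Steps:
n = -15
Function('r')(P) = 4
u = -3 (u = Add(-7, 4) = -3)
Function('b')(l) = Rational(-1, 69) (Function('b')(l) = Pow(-69, -1) = Rational(-1, 69))
Pow(Add(Function('b')(u), Pow(Add(-52, Function('r')(-5)), 2)), Rational(1, 2)) = Pow(Add(Rational(-1, 69), Pow(Add(-52, 4), 2)), Rational(1, 2)) = Pow(Add(Rational(-1, 69), Pow(-48, 2)), Rational(1, 2)) = Pow(Add(Rational(-1, 69), 2304), Rational(1, 2)) = Pow(Rational(158975, 69), Rational(1, 2)) = Mul(Rational(5, 69), Pow(438771, Rational(1, 2)))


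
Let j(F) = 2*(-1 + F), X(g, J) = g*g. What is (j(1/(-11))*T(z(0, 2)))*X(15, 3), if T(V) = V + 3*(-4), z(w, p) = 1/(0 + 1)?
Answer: 5400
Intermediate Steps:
z(w, p) = 1 (z(w, p) = 1/1 = 1)
T(V) = -12 + V (T(V) = V - 12 = -12 + V)
X(g, J) = g²
j(F) = -2 + 2*F
(j(1/(-11))*T(z(0, 2)))*X(15, 3) = ((-2 + 2/(-11))*(-12 + 1))*15² = ((-2 + 2*(-1/11))*(-11))*225 = ((-2 - 2/11)*(-11))*225 = -24/11*(-11)*225 = 24*225 = 5400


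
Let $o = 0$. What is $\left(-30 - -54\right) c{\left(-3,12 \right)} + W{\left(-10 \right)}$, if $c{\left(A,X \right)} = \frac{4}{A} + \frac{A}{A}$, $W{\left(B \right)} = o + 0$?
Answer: $-8$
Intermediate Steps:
$W{\left(B \right)} = 0$ ($W{\left(B \right)} = 0 + 0 = 0$)
$c{\left(A,X \right)} = 1 + \frac{4}{A}$ ($c{\left(A,X \right)} = \frac{4}{A} + 1 = 1 + \frac{4}{A}$)
$\left(-30 - -54\right) c{\left(-3,12 \right)} + W{\left(-10 \right)} = \left(-30 - -54\right) \frac{4 - 3}{-3} + 0 = \left(-30 + 54\right) \left(\left(- \frac{1}{3}\right) 1\right) + 0 = 24 \left(- \frac{1}{3}\right) + 0 = -8 + 0 = -8$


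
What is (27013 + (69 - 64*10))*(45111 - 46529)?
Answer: -37494756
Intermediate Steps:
(27013 + (69 - 64*10))*(45111 - 46529) = (27013 + (69 - 640))*(-1418) = (27013 - 571)*(-1418) = 26442*(-1418) = -37494756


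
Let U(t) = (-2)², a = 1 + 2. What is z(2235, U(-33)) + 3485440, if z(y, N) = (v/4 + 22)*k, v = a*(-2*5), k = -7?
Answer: 6970677/2 ≈ 3.4853e+6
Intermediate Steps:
a = 3
v = -30 (v = 3*(-2*5) = 3*(-10) = -30)
U(t) = 4
z(y, N) = -203/2 (z(y, N) = (-30/4 + 22)*(-7) = (-30*¼ + 22)*(-7) = (-15/2 + 22)*(-7) = (29/2)*(-7) = -203/2)
z(2235, U(-33)) + 3485440 = -203/2 + 3485440 = 6970677/2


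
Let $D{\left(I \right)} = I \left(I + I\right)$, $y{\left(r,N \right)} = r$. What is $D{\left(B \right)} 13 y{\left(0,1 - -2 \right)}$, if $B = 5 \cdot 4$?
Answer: $0$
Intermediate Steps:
$B = 20$
$D{\left(I \right)} = 2 I^{2}$ ($D{\left(I \right)} = I 2 I = 2 I^{2}$)
$D{\left(B \right)} 13 y{\left(0,1 - -2 \right)} = 2 \cdot 20^{2} \cdot 13 \cdot 0 = 2 \cdot 400 \cdot 13 \cdot 0 = 800 \cdot 13 \cdot 0 = 10400 \cdot 0 = 0$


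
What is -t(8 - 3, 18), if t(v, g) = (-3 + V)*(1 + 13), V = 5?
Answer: -28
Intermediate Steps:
t(v, g) = 28 (t(v, g) = (-3 + 5)*(1 + 13) = 2*14 = 28)
-t(8 - 3, 18) = -1*28 = -28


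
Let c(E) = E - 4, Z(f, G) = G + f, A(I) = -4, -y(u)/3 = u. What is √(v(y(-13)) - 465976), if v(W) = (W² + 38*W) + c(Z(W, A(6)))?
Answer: 3*I*√51438 ≈ 680.4*I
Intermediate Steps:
y(u) = -3*u
c(E) = -4 + E
v(W) = -8 + W² + 39*W (v(W) = (W² + 38*W) + (-4 + (-4 + W)) = (W² + 38*W) + (-8 + W) = -8 + W² + 39*W)
√(v(y(-13)) - 465976) = √((-8 + (-3*(-13))² + 39*(-3*(-13))) - 465976) = √((-8 + 39² + 39*39) - 465976) = √((-8 + 1521 + 1521) - 465976) = √(3034 - 465976) = √(-462942) = 3*I*√51438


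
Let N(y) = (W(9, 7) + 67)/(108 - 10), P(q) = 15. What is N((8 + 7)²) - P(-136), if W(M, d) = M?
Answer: -697/49 ≈ -14.224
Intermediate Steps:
N(y) = 38/49 (N(y) = (9 + 67)/(108 - 10) = 76/98 = 76*(1/98) = 38/49)
N((8 + 7)²) - P(-136) = 38/49 - 1*15 = 38/49 - 15 = -697/49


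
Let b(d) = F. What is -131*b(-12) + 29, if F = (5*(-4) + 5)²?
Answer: -29446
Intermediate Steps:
F = 225 (F = (-20 + 5)² = (-15)² = 225)
b(d) = 225
-131*b(-12) + 29 = -131*225 + 29 = -29475 + 29 = -29446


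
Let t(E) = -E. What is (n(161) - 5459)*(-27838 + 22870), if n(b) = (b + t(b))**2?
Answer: 27120312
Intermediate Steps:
n(b) = 0 (n(b) = (b - b)**2 = 0**2 = 0)
(n(161) - 5459)*(-27838 + 22870) = (0 - 5459)*(-27838 + 22870) = -5459*(-4968) = 27120312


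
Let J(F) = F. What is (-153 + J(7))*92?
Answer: -13432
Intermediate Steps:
(-153 + J(7))*92 = (-153 + 7)*92 = -146*92 = -13432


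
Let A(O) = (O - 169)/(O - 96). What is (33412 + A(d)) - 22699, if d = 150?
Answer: 578483/54 ≈ 10713.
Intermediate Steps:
A(O) = (-169 + O)/(-96 + O)
(33412 + A(d)) - 22699 = (33412 + (-169 + 150)/(-96 + 150)) - 22699 = (33412 - 19/54) - 22699 = 1804229/54 - 22699 = 578483/54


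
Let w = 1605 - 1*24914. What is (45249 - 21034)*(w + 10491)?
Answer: -310387870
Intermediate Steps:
w = -23309 (w = 1605 - 24914 = -23309)
(45249 - 21034)*(w + 10491) = (45249 - 21034)*(-23309 + 10491) = 24215*(-12818) = -310387870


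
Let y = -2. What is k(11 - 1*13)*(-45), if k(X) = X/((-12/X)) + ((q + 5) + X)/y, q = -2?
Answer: 75/2 ≈ 37.500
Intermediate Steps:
k(X) = -3/2 - X/2 - X²/12 (k(X) = X/((-12/X)) + ((-2 + 5) + X)/(-2) = X*(-X/12) + (3 + X)*(-½) = -X²/12 + (-3/2 - X/2) = -3/2 - X/2 - X²/12)
k(11 - 1*13)*(-45) = (-3/2 - (11 - 1*13)/2 - (11 - 1*13)²/12)*(-45) = (-3/2 - (11 - 13)/2 - (11 - 13)²/12)*(-45) = (-3/2 - ½*(-2) - 1/12*(-2)²)*(-45) = (-3/2 + 1 - 1/12*4)*(-45) = (-3/2 + 1 - ⅓)*(-45) = -⅚*(-45) = 75/2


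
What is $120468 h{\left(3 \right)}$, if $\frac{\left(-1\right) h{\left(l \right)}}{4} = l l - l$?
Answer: $-2891232$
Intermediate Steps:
$h{\left(l \right)} = - 4 l^{2} + 4 l$ ($h{\left(l \right)} = - 4 \left(l l - l\right) = - 4 \left(l^{2} - l\right) = - 4 l^{2} + 4 l$)
$120468 h{\left(3 \right)} = 120468 \cdot 4 \cdot 3 \left(1 - 3\right) = 120468 \cdot 4 \cdot 3 \left(-2\right) = 120468 \left(-24\right) = -2891232$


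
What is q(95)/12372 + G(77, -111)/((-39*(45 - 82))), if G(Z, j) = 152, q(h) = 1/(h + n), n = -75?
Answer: 4179147/39672880 ≈ 0.10534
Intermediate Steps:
q(h) = 1/(-75 + h) (q(h) = 1/(h - 75) = 1/(-75 + h))
q(95)/12372 + G(77, -111)/((-39*(45 - 82))) = 1/((-75 + 95)*12372) + 152/((-39*(45 - 82))) = (1/12372)/20 + 152/((-39*(-37))) = (1/20)*(1/12372) + 152/1443 = 1/247440 + 152*(1/1443) = 1/247440 + 152/1443 = 4179147/39672880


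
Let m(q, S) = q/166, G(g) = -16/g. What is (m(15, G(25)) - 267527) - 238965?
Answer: -84077657/166 ≈ -5.0649e+5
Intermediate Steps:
m(q, S) = q/166 (m(q, S) = q*(1/166) = q/166)
(m(15, G(25)) - 267527) - 238965 = ((1/166)*15 - 267527) - 238965 = (15/166 - 267527) - 238965 = -44409467/166 - 238965 = -84077657/166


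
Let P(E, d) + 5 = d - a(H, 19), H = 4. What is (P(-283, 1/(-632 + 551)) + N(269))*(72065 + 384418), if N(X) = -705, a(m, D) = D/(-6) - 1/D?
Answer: -331027624949/1026 ≈ -3.2264e+8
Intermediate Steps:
a(m, D) = -1/D - D/6 (a(m, D) = D*(-⅙) - 1/D = -D/6 - 1/D = -1/D - D/6)
P(E, d) = -203/114 + d (P(E, d) = -5 + (d - (-1/19 - ⅙*19)) = -5 + (d - (-1*1/19 - 19/6)) = -5 + (d - (-1/19 - 19/6)) = -5 + (d - 1*(-367/114)) = -5 + (d + 367/114) = -5 + (367/114 + d) = -203/114 + d)
(P(-283, 1/(-632 + 551)) + N(269))*(72065 + 384418) = ((-203/114 + 1/(-632 + 551)) - 705)*(72065 + 384418) = ((-203/114 + 1/(-81)) - 705)*456483 = ((-203/114 - 1/81) - 705)*456483 = (-5519/3078 - 705)*456483 = -2175509/3078*456483 = -331027624949/1026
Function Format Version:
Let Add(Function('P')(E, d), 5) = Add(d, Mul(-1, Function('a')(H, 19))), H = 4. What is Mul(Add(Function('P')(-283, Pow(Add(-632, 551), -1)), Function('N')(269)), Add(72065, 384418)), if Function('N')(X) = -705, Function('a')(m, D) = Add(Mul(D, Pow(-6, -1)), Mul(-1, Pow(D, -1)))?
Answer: Rational(-331027624949, 1026) ≈ -3.2264e+8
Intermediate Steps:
Function('a')(m, D) = Add(Mul(-1, Pow(D, -1)), Mul(Rational(-1, 6), D)) (Function('a')(m, D) = Add(Mul(D, Rational(-1, 6)), Mul(-1, Pow(D, -1))) = Add(Mul(Rational(-1, 6), D), Mul(-1, Pow(D, -1))) = Add(Mul(-1, Pow(D, -1)), Mul(Rational(-1, 6), D)))
Function('P')(E, d) = Add(Rational(-203, 114), d) (Function('P')(E, d) = Add(-5, Add(d, Mul(-1, Add(Mul(-1, Pow(19, -1)), Mul(Rational(-1, 6), 19))))) = Add(-5, Add(d, Mul(-1, Add(Mul(-1, Rational(1, 19)), Rational(-19, 6))))) = Add(-5, Add(d, Mul(-1, Add(Rational(-1, 19), Rational(-19, 6))))) = Add(-5, Add(d, Mul(-1, Rational(-367, 114)))) = Add(-5, Add(d, Rational(367, 114))) = Add(-5, Add(Rational(367, 114), d)) = Add(Rational(-203, 114), d))
Mul(Add(Function('P')(-283, Pow(Add(-632, 551), -1)), Function('N')(269)), Add(72065, 384418)) = Mul(Add(Add(Rational(-203, 114), Pow(Add(-632, 551), -1)), -705), Add(72065, 384418)) = Mul(Add(Add(Rational(-203, 114), Pow(-81, -1)), -705), 456483) = Mul(Add(Add(Rational(-203, 114), Rational(-1, 81)), -705), 456483) = Mul(Add(Rational(-5519, 3078), -705), 456483) = Mul(Rational(-2175509, 3078), 456483) = Rational(-331027624949, 1026)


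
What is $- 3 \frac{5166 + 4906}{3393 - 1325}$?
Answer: $- \frac{7554}{517} \approx -14.611$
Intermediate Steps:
$- 3 \frac{5166 + 4906}{3393 - 1325} = - 3 \cdot \frac{10072}{2068} = - 3 \cdot 10072 \cdot \frac{1}{2068} = \left(-3\right) \frac{2518}{517} = - \frac{7554}{517}$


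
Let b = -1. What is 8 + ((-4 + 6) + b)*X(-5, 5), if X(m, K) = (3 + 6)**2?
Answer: 89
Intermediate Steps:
X(m, K) = 81 (X(m, K) = 9**2 = 81)
8 + ((-4 + 6) + b)*X(-5, 5) = 8 + ((-4 + 6) - 1)*81 = 8 + (2 - 1)*81 = 8 + 1*81 = 8 + 81 = 89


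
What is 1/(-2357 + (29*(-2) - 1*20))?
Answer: -1/2435 ≈ -0.00041068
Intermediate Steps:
1/(-2357 + (29*(-2) - 1*20)) = 1/(-2357 + (-58 - 20)) = 1/(-2357 - 78) = 1/(-2435) = -1/2435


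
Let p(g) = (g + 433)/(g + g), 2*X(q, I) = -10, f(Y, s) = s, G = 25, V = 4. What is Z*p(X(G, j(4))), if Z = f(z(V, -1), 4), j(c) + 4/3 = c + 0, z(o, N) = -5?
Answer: -856/5 ≈ -171.20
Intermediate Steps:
j(c) = -4/3 + c (j(c) = -4/3 + (c + 0) = -4/3 + c)
Z = 4
X(q, I) = -5 (X(q, I) = (½)*(-10) = -5)
p(g) = (433 + g)/(2*g) (p(g) = (433 + g)/((2*g)) = (433 + g)*(1/(2*g)) = (433 + g)/(2*g))
Z*p(X(G, j(4))) = 4*((½)*(433 - 5)/(-5)) = 4*((½)*(-⅕)*428) = 4*(-214/5) = -856/5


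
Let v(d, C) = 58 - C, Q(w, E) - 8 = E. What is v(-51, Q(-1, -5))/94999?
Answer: 55/94999 ≈ 0.00057895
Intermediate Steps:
Q(w, E) = 8 + E
v(-51, Q(-1, -5))/94999 = (58 - (8 - 5))/94999 = (58 - 1*3)*(1/94999) = (58 - 3)*(1/94999) = 55*(1/94999) = 55/94999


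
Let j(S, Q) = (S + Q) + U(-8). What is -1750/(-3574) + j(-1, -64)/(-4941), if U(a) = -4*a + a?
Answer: 4396642/8829567 ≈ 0.49795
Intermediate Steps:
U(a) = -3*a
j(S, Q) = 24 + Q + S (j(S, Q) = (S + Q) - 3*(-8) = (Q + S) + 24 = 24 + Q + S)
-1750/(-3574) + j(-1, -64)/(-4941) = -1750/(-3574) + (24 - 64 - 1)/(-4941) = -1750*(-1/3574) - 41*(-1/4941) = 875/1787 + 41/4941 = 4396642/8829567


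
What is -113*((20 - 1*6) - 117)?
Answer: 11639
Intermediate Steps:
-113*((20 - 1*6) - 117) = -113*((20 - 6) - 117) = -113*(14 - 117) = -113*(-103) = 11639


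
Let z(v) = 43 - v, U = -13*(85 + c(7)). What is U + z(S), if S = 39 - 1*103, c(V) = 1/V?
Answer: -6999/7 ≈ -999.86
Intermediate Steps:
S = -64 (S = 39 - 103 = -64)
U = -7748/7 (U = -13*(85 + 1/7) = -13*(85 + ⅐) = -13*596/7 = -7748/7 ≈ -1106.9)
U + z(S) = -7748/7 + (43 - 1*(-64)) = -7748/7 + (43 + 64) = -7748/7 + 107 = -6999/7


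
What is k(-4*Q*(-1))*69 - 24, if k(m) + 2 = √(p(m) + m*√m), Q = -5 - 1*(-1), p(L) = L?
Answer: -162 + 276*√(-1 - 4*I) ≈ 182.9 - 441.73*I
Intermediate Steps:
Q = -4 (Q = -5 + 1 = -4)
k(m) = -2 + √(m + m^(3/2)) (k(m) = -2 + √(m + m*√m) = -2 + √(m + m^(3/2)))
k(-4*Q*(-1))*69 - 24 = (-2 + √(-4*(-4)*(-1) + (-4*(-4)*(-1))^(3/2)))*69 - 24 = (-2 + √(16*(-1) + (16*(-1))^(3/2)))*69 - 24 = (-2 + √(-16 + (-16)^(3/2)))*69 - 24 = (-2 + √(-16 - 64*I))*69 - 24 = (-138 + 69*√(-16 - 64*I)) - 24 = -162 + 69*√(-16 - 64*I)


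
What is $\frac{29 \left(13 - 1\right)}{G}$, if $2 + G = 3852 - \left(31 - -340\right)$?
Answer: $\frac{348}{3479} \approx 0.10003$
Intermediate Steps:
$G = 3479$ ($G = -2 + \left(3852 - \left(31 - -340\right)\right) = -2 + \left(3852 - \left(31 + 340\right)\right) = -2 + \left(3852 - 371\right) = -2 + 3481 = 3479$)
$\frac{29 \left(13 - 1\right)}{G} = \frac{29 \left(13 - 1\right)}{3479} = 29 \cdot 12 \cdot \frac{1}{3479} = 348 \cdot \frac{1}{3479} = \frac{348}{3479}$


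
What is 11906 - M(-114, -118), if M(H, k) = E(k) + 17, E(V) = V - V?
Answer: 11889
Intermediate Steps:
E(V) = 0
M(H, k) = 17 (M(H, k) = 0 + 17 = 17)
11906 - M(-114, -118) = 11906 - 1*17 = 11906 - 17 = 11889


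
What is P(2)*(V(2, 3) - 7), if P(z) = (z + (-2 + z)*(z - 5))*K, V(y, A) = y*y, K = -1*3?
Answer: 18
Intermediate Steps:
K = -3
V(y, A) = y²
P(z) = -3*z - 3*(-5 + z)*(-2 + z) (P(z) = (z + (-2 + z)*(z - 5))*(-3) = (z + (-2 + z)*(-5 + z))*(-3) = (z + (-5 + z)*(-2 + z))*(-3) = -3*z - 3*(-5 + z)*(-2 + z))
P(2)*(V(2, 3) - 7) = (-30 - 3*2² + 18*2)*(2² - 7) = (-30 - 3*4 + 36)*(4 - 7) = (-30 - 12 + 36)*(-3) = -6*(-3) = 18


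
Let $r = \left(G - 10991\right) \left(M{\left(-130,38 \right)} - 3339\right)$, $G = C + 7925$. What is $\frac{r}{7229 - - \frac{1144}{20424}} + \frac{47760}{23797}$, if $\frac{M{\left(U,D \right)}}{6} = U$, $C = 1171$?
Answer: $\frac{95019015439401}{87838439332} \approx 1081.7$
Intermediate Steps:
$M{\left(U,D \right)} = 6 U$
$G = 9096$ ($G = 1171 + 7925 = 9096$)
$r = 7805505$ ($r = \left(9096 - 10991\right) \left(6 \left(-130\right) - 3339\right) = - 1895 \left(-780 - 3339\right) = \left(-1895\right) \left(-4119\right) = 7805505$)
$\frac{r}{7229 - - \frac{1144}{20424}} + \frac{47760}{23797} = \frac{7805505}{7229 - - \frac{1144}{20424}} + \frac{47760}{23797} = \frac{7805505}{7229 - \left(-1144\right) \frac{1}{20424}} + 47760 \cdot \frac{1}{23797} = \frac{7805505}{7229 - - \frac{143}{2553}} + \frac{47760}{23797} = \frac{7805505}{7229 + \frac{143}{2553}} + \frac{47760}{23797} = \frac{7805505}{\frac{18455780}{2553}} + \frac{47760}{23797} = 7805505 \cdot \frac{2553}{18455780} + \frac{47760}{23797} = \frac{3985490853}{3691156} + \frac{47760}{23797} = \frac{95019015439401}{87838439332}$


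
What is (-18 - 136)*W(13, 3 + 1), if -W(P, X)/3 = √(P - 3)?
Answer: 462*√10 ≈ 1461.0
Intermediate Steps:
W(P, X) = -3*√(-3 + P) (W(P, X) = -3*√(P - 3) = -3*√(-3 + P))
(-18 - 136)*W(13, 3 + 1) = (-18 - 136)*(-3*√(-3 + 13)) = -(-462)*√10 = 462*√10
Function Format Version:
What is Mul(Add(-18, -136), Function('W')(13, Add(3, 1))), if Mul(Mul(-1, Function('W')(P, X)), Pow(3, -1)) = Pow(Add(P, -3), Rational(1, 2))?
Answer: Mul(462, Pow(10, Rational(1, 2))) ≈ 1461.0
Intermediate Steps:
Function('W')(P, X) = Mul(-3, Pow(Add(-3, P), Rational(1, 2))) (Function('W')(P, X) = Mul(-3, Pow(Add(P, -3), Rational(1, 2))) = Mul(-3, Pow(Add(-3, P), Rational(1, 2))))
Mul(Add(-18, -136), Function('W')(13, Add(3, 1))) = Mul(Add(-18, -136), Mul(-3, Pow(Add(-3, 13), Rational(1, 2)))) = Mul(-154, Mul(-3, Pow(10, Rational(1, 2)))) = Mul(462, Pow(10, Rational(1, 2)))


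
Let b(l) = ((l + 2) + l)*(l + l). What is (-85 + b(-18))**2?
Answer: 1297321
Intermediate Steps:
b(l) = 2*l*(2 + 2*l) (b(l) = ((2 + l) + l)*(2*l) = (2 + 2*l)*(2*l) = 2*l*(2 + 2*l))
(-85 + b(-18))**2 = (-85 + 4*(-18)*(1 - 18))**2 = (-85 + 4*(-18)*(-17))**2 = (-85 + 1224)**2 = 1139**2 = 1297321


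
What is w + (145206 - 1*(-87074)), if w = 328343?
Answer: 560623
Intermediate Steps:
w + (145206 - 1*(-87074)) = 328343 + (145206 - 1*(-87074)) = 328343 + (145206 + 87074) = 328343 + 232280 = 560623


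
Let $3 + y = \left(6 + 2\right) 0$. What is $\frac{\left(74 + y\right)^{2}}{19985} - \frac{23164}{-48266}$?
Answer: $\frac{353120723}{482298005} \approx 0.73216$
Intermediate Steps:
$y = -3$ ($y = -3 + \left(6 + 2\right) 0 = -3 + 8 \cdot 0 = -3 + 0 = -3$)
$\frac{\left(74 + y\right)^{2}}{19985} - \frac{23164}{-48266} = \frac{\left(74 - 3\right)^{2}}{19985} - \frac{23164}{-48266} = 71^{2} \cdot \frac{1}{19985} - - \frac{11582}{24133} = 5041 \cdot \frac{1}{19985} + \frac{11582}{24133} = \frac{5041}{19985} + \frac{11582}{24133} = \frac{353120723}{482298005}$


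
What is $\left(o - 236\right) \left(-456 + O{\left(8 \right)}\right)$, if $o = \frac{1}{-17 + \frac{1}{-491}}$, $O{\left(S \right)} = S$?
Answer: $\frac{220709328}{2087} \approx 1.0575 \cdot 10^{5}$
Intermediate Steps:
$o = - \frac{491}{8348}$ ($o = \frac{1}{-17 - \frac{1}{491}} = \frac{1}{- \frac{8348}{491}} = - \frac{491}{8348} \approx -0.058816$)
$\left(o - 236\right) \left(-456 + O{\left(8 \right)}\right) = \left(- \frac{491}{8348} - 236\right) \left(-456 + 8\right) = \left(- \frac{1970619}{8348}\right) \left(-448\right) = \frac{220709328}{2087}$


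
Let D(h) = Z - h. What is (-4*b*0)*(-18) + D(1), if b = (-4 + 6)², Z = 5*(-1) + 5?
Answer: -1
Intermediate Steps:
Z = 0 (Z = -5 + 5 = 0)
b = 4 (b = 2² = 4)
D(h) = -h (D(h) = 0 - h = -h)
(-4*b*0)*(-18) + D(1) = (-4*4*0)*(-18) - 1*1 = -16*0*(-18) - 1 = 0*(-18) - 1 = 0 - 1 = -1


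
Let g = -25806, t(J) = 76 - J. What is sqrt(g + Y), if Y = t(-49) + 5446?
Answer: I*sqrt(20235) ≈ 142.25*I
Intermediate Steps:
Y = 5571 (Y = (76 - 1*(-49)) + 5446 = (76 + 49) + 5446 = 125 + 5446 = 5571)
sqrt(g + Y) = sqrt(-25806 + 5571) = sqrt(-20235) = I*sqrt(20235)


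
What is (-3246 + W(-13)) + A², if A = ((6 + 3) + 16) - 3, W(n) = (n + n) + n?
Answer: -2801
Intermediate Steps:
W(n) = 3*n (W(n) = 2*n + n = 3*n)
A = 22 (A = (9 + 16) - 3 = 25 - 3 = 22)
(-3246 + W(-13)) + A² = (-3246 + 3*(-13)) + 22² = (-3246 - 39) + 484 = -3285 + 484 = -2801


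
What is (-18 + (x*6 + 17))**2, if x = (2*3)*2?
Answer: 5041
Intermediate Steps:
x = 12 (x = 6*2 = 12)
(-18 + (x*6 + 17))**2 = (-18 + (12*6 + 17))**2 = (-18 + (72 + 17))**2 = (-18 + 89)**2 = 71**2 = 5041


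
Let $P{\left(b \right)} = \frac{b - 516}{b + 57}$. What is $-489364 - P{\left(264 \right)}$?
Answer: $- \frac{52361864}{107} \approx -4.8936 \cdot 10^{5}$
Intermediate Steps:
$P{\left(b \right)} = \frac{-516 + b}{57 + b}$
$-489364 - P{\left(264 \right)} = -489364 - \frac{-516 + 264}{57 + 264} = -489364 - \frac{1}{321} \left(-252\right) = -489364 - - \frac{84}{107} = -489364 + \frac{84}{107} = - \frac{52361864}{107}$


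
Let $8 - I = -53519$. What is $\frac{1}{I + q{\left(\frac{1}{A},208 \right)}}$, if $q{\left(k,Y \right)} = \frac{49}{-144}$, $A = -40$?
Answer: $\frac{144}{7707839} \approx 1.8682 \cdot 10^{-5}$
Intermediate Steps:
$I = 53527$ ($I = 8 - -53519 = 8 + 53519 = 53527$)
$q{\left(k,Y \right)} = - \frac{49}{144}$ ($q{\left(k,Y \right)} = 49 \left(- \frac{1}{144}\right) = - \frac{49}{144}$)
$\frac{1}{I + q{\left(\frac{1}{A},208 \right)}} = \frac{1}{53527 - \frac{49}{144}} = \frac{1}{\frac{7707839}{144}} = \frac{144}{7707839}$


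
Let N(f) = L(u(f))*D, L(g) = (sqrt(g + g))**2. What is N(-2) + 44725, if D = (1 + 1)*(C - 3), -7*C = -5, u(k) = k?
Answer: 313203/7 ≈ 44743.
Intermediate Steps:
C = 5/7 (C = -1/7*(-5) = 5/7 ≈ 0.71429)
L(g) = 2*g (L(g) = (sqrt(2*g))**2 = (sqrt(2)*sqrt(g))**2 = 2*g)
D = -32/7 (D = (1 + 1)*(5/7 - 3) = 2*(-16/7) = -32/7 ≈ -4.5714)
N(f) = -64*f/7 (N(f) = (2*f)*(-32/7) = -64*f/7)
N(-2) + 44725 = -64/7*(-2) + 44725 = 128/7 + 44725 = 313203/7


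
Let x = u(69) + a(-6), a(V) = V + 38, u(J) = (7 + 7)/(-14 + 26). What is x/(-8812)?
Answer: -199/52872 ≈ -0.0037638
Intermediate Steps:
u(J) = 7/6 (u(J) = 14/12 = 14*(1/12) = 7/6)
a(V) = 38 + V
x = 199/6 (x = 7/6 + (38 - 6) = 7/6 + 32 = 199/6 ≈ 33.167)
x/(-8812) = (199/6)/(-8812) = (199/6)*(-1/8812) = -199/52872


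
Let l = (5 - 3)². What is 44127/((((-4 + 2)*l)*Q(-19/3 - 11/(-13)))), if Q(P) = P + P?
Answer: 1720953/3424 ≈ 502.61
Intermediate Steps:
Q(P) = 2*P
l = 4 (l = 2² = 4)
44127/((((-4 + 2)*l)*Q(-19/3 - 11/(-13)))) = 44127/((((-4 + 2)*4)*(2*(-19/3 - 11/(-13))))) = 44127/(((-2*4)*(2*(-19*⅓ - 11*(-1/13))))) = 44127/((-16*(-19/3 + 11/13))) = 44127/((-16*(-214)/39)) = 44127/((-8*(-428/39))) = 44127/(3424/39) = 44127*(39/3424) = 1720953/3424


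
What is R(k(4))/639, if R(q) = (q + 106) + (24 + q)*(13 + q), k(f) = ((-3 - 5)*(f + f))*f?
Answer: 18742/213 ≈ 87.991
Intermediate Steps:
k(f) = -16*f² (k(f) = (-16*f)*f = -16*f²)
R(q) = 106 + q + (13 + q)*(24 + q) (R(q) = (106 + q) + (13 + q)*(24 + q) = 106 + q + (13 + q)*(24 + q))
R(k(4))/639 = (418 + (-16*4²)² + 38*(-16*4²))/639 = (418 + (-16*16)² + 38*(-16*16))*(1/639) = (418 + (-256)² + 38*(-256))*(1/639) = (418 + 65536 - 9728)*(1/639) = 56226*(1/639) = 18742/213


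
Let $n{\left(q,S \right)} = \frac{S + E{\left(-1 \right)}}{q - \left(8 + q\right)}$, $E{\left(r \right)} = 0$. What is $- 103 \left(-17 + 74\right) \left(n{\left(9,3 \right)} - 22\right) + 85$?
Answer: $\frac{1051589}{8} \approx 1.3145 \cdot 10^{5}$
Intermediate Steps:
$n{\left(q,S \right)} = - \frac{S}{8}$ ($n{\left(q,S \right)} = \frac{S + 0}{q - \left(8 + q\right)} = \frac{S}{-8} = S \left(- \frac{1}{8}\right) = - \frac{S}{8}$)
$- 103 \left(-17 + 74\right) \left(n{\left(9,3 \right)} - 22\right) + 85 = - 103 \left(-17 + 74\right) \left(\left(- \frac{1}{8}\right) 3 - 22\right) + 85 = - 103 \cdot 57 \left(- \frac{3}{8} - 22\right) + 85 = - 103 \cdot 57 \left(- \frac{179}{8}\right) + 85 = \left(-103\right) \left(- \frac{10203}{8}\right) + 85 = \frac{1050909}{8} + 85 = \frac{1051589}{8}$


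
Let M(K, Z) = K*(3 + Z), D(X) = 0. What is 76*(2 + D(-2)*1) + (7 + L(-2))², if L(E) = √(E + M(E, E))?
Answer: 197 + 28*I ≈ 197.0 + 28.0*I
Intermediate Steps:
L(E) = √(E + E*(3 + E))
76*(2 + D(-2)*1) + (7 + L(-2))² = 76*(2 + 0*1) + (7 + √(-2*(4 - 2)))² = 76*(2 + 0) + (7 + √(-2*2))² = 76*2 + (7 + √(-4))² = 152 + (7 + 2*I)²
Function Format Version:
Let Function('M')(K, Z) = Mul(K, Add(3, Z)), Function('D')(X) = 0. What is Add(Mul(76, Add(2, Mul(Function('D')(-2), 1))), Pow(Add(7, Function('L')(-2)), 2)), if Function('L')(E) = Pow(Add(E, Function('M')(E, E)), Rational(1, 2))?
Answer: Add(197, Mul(28, I)) ≈ Add(197.00, Mul(28.000, I))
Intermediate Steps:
Function('L')(E) = Pow(Add(E, Mul(E, Add(3, E))), Rational(1, 2))
Add(Mul(76, Add(2, Mul(Function('D')(-2), 1))), Pow(Add(7, Function('L')(-2)), 2)) = Add(Mul(76, Add(2, Mul(0, 1))), Pow(Add(7, Pow(Mul(-2, Add(4, -2)), Rational(1, 2))), 2)) = Add(Mul(76, Add(2, 0)), Pow(Add(7, Pow(Mul(-2, 2), Rational(1, 2))), 2)) = Add(Mul(76, 2), Pow(Add(7, Pow(-4, Rational(1, 2))), 2)) = Add(152, Pow(Add(7, Mul(2, I)), 2))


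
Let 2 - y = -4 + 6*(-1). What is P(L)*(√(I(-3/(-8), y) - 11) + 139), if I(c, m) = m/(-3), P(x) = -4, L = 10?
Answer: -556 - 4*I*√15 ≈ -556.0 - 15.492*I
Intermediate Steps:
y = 12 (y = 2 - (-4 + 6*(-1)) = 2 - (-4 - 6) = 2 - 1*(-10) = 2 + 10 = 12)
I(c, m) = -m/3 (I(c, m) = m*(-⅓) = -m/3)
P(L)*(√(I(-3/(-8), y) - 11) + 139) = -4*(√(-⅓*12 - 11) + 139) = -4*(√(-4 - 11) + 139) = -4*(√(-15) + 139) = -4*(I*√15 + 139) = -4*(139 + I*√15) = -556 - 4*I*√15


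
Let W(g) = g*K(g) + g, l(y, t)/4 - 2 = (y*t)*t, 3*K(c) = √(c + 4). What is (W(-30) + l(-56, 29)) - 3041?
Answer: -191447 - 10*I*√26 ≈ -1.9145e+5 - 50.99*I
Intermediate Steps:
K(c) = √(4 + c)/3 (K(c) = √(c + 4)/3 = √(4 + c)/3)
l(y, t) = 8 + 4*y*t² (l(y, t) = 8 + 4*((y*t)*t) = 8 + 4*((t*y)*t) = 8 + 4*(y*t²) = 8 + 4*y*t²)
W(g) = g + g*√(4 + g)/3 (W(g) = g*(√(4 + g)/3) + g = g*√(4 + g)/3 + g = g + g*√(4 + g)/3)
(W(-30) + l(-56, 29)) - 3041 = ((⅓)*(-30)*(3 + √(4 - 30)) + (8 + 4*(-56)*29²)) - 3041 = ((⅓)*(-30)*(3 + √(-26)) + (8 + 4*(-56)*841)) - 3041 = ((⅓)*(-30)*(3 + I*√26) + (8 - 188384)) - 3041 = ((-30 - 10*I*√26) - 188376) - 3041 = (-188406 - 10*I*√26) - 3041 = -191447 - 10*I*√26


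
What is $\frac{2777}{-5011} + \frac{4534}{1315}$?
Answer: $\frac{19068119}{6589465} \approx 2.8937$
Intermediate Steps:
$\frac{2777}{-5011} + \frac{4534}{1315} = 2777 \left(- \frac{1}{5011}\right) + 4534 \cdot \frac{1}{1315} = - \frac{2777}{5011} + \frac{4534}{1315} = \frac{19068119}{6589465}$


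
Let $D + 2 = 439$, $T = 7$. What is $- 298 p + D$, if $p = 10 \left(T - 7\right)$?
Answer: $437$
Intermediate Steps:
$D = 437$ ($D = -2 + 439 = 437$)
$p = 0$ ($p = 10 \left(7 - 7\right) = 10 \cdot 0 = 0$)
$- 298 p + D = \left(-298\right) 0 + 437 = 0 + 437 = 437$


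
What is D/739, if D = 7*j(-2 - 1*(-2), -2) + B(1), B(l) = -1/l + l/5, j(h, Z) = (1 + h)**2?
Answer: 31/3695 ≈ 0.0083897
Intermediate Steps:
B(l) = -1/l + l/5 (B(l) = -1/l + l*(1/5) = -1/l + l/5)
D = 31/5 (D = 7*(1 + (-2 - 1*(-2)))**2 + (-1/1 + (1/5)*1) = 7*(1 + (-2 + 2))**2 + (-1*1 + 1/5) = 7*(1 + 0)**2 + (-1 + 1/5) = 7*1**2 - 4/5 = 7*1 - 4/5 = 7 - 4/5 = 31/5 ≈ 6.2000)
D/739 = (31/5)/739 = (31/5)*(1/739) = 31/3695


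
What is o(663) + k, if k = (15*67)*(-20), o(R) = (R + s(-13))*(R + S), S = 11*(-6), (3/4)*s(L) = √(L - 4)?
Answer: 375711 + 796*I*√17 ≈ 3.7571e+5 + 3282.0*I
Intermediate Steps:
s(L) = 4*√(-4 + L)/3 (s(L) = 4*√(L - 4)/3 = 4*√(-4 + L)/3)
S = -66
o(R) = (-66 + R)*(R + 4*I*√17/3) (o(R) = (R + 4*√(-4 - 13)/3)*(R - 66) = (R + 4*√(-17)/3)*(-66 + R) = (R + 4*(I*√17)/3)*(-66 + R) = (R + 4*I*√17/3)*(-66 + R) = (-66 + R)*(R + 4*I*√17/3))
k = -20100 (k = 1005*(-20) = -20100)
o(663) + k = (663² - 66*663 - 88*I*√17 + (4/3)*I*663*√17) - 20100 = (439569 - 43758 - 88*I*√17 + 884*I*√17) - 20100 = (395811 + 796*I*√17) - 20100 = 375711 + 796*I*√17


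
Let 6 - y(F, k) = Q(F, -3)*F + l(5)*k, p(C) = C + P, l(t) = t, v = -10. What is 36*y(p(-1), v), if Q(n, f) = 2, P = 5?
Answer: 1728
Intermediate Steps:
p(C) = 5 + C (p(C) = C + 5 = 5 + C)
y(F, k) = 6 - 5*k - 2*F (y(F, k) = 6 - (2*F + 5*k) = 6 + (-5*k - 2*F) = 6 - 5*k - 2*F)
36*y(p(-1), v) = 36*(6 - 5*(-10) - 2*(5 - 1)) = 36*(6 + 50 - 2*4) = 36*(6 + 50 - 8) = 36*48 = 1728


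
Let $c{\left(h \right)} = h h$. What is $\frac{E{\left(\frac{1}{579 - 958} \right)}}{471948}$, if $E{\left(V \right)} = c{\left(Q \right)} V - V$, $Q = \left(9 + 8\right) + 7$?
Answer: $- \frac{575}{178868292} \approx -3.2147 \cdot 10^{-6}$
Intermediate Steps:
$Q = 24$ ($Q = 17 + 7 = 24$)
$c{\left(h \right)} = h^{2}$
$E{\left(V \right)} = 575 V$ ($E{\left(V \right)} = 24^{2} V - V = 576 V - V = 575 V$)
$\frac{E{\left(\frac{1}{579 - 958} \right)}}{471948} = \frac{575 \frac{1}{579 - 958}}{471948} = \frac{575}{-379} \cdot \frac{1}{471948} = 575 \left(- \frac{1}{379}\right) \frac{1}{471948} = \left(- \frac{575}{379}\right) \frac{1}{471948} = - \frac{575}{178868292}$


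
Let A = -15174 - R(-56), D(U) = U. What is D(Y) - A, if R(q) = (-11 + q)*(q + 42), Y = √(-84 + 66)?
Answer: 16112 + 3*I*√2 ≈ 16112.0 + 4.2426*I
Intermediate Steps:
Y = 3*I*√2 (Y = √(-18) = 3*I*√2 ≈ 4.2426*I)
R(q) = (-11 + q)*(42 + q)
A = -16112 (A = -15174 - (-462 + (-56)² + 31*(-56)) = -15174 - (-462 + 3136 - 1736) = -15174 - 1*938 = -15174 - 938 = -16112)
D(Y) - A = 3*I*√2 - 1*(-16112) = 3*I*√2 + 16112 = 16112 + 3*I*√2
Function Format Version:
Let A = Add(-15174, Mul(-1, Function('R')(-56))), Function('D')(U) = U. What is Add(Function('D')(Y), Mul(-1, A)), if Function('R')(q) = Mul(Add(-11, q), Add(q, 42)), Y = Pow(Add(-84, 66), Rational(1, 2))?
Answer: Add(16112, Mul(3, I, Pow(2, Rational(1, 2)))) ≈ Add(16112., Mul(4.2426, I))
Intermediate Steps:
Y = Mul(3, I, Pow(2, Rational(1, 2))) (Y = Pow(-18, Rational(1, 2)) = Mul(3, I, Pow(2, Rational(1, 2))) ≈ Mul(4.2426, I))
Function('R')(q) = Mul(Add(-11, q), Add(42, q))
A = -16112 (A = Add(-15174, Mul(-1, Add(-462, Pow(-56, 2), Mul(31, -56)))) = Add(-15174, Mul(-1, Add(-462, 3136, -1736))) = Add(-15174, Mul(-1, 938)) = Add(-15174, -938) = -16112)
Add(Function('D')(Y), Mul(-1, A)) = Add(Mul(3, I, Pow(2, Rational(1, 2))), Mul(-1, -16112)) = Add(Mul(3, I, Pow(2, Rational(1, 2))), 16112) = Add(16112, Mul(3, I, Pow(2, Rational(1, 2))))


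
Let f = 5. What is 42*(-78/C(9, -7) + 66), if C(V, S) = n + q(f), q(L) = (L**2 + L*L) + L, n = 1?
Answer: 5427/2 ≈ 2713.5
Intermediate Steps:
q(L) = L + 2*L**2 (q(L) = (L**2 + L**2) + L = 2*L**2 + L = L + 2*L**2)
C(V, S) = 56 (C(V, S) = 1 + 5*(1 + 2*5) = 1 + 5*(1 + 10) = 1 + 5*11 = 1 + 55 = 56)
42*(-78/C(9, -7) + 66) = 42*(-78/56 + 66) = 42*(-78*1/56 + 66) = 42*(-39/28 + 66) = 42*(1809/28) = 5427/2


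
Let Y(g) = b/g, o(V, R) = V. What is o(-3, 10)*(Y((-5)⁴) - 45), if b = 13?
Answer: 84336/625 ≈ 134.94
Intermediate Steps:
Y(g) = 13/g
o(-3, 10)*(Y((-5)⁴) - 45) = -3*(13/((-5)⁴) - 45) = -3*(13/625 - 45) = -3*(-28112/625) = 84336/625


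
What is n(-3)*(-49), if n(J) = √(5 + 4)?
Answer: -147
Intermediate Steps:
n(J) = 3 (n(J) = √9 = 3)
n(-3)*(-49) = 3*(-49) = -147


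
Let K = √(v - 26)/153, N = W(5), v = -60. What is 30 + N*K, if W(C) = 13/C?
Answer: 30 + 13*I*√86/765 ≈ 30.0 + 0.15759*I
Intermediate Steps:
N = 13/5 ≈ 2.6000
K = I*√86/153 (K = √(-60 - 26)/153 = √(-86)*(1/153) = (I*√86)*(1/153) = I*√86/153 ≈ 0.060612*I)
30 + N*K = 30 + 13*(I*√86/153)/5 = 30 + 13*I*√86/765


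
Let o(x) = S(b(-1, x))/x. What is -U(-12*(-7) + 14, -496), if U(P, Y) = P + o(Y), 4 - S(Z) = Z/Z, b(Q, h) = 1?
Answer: -48605/496 ≈ -97.994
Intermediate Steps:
S(Z) = 3 (S(Z) = 4 - Z/Z = 4 - 1*1 = 4 - 1 = 3)
o(x) = 3/x
U(P, Y) = P + 3/Y
-U(-12*(-7) + 14, -496) = -((-12*(-7) + 14) + 3/(-496)) = -((84 + 14) + 3*(-1/496)) = -(98 - 3/496) = -1*48605/496 = -48605/496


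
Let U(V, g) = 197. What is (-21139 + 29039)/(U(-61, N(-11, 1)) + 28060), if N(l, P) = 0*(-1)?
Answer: 7900/28257 ≈ 0.27958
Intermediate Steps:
N(l, P) = 0
(-21139 + 29039)/(U(-61, N(-11, 1)) + 28060) = (-21139 + 29039)/(197 + 28060) = 7900/28257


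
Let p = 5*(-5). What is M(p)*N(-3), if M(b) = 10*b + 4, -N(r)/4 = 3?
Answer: 2952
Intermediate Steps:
p = -25
N(r) = -12 (N(r) = -4*3 = -12)
M(b) = 4 + 10*b
M(p)*N(-3) = (4 + 10*(-25))*(-12) = (4 - 250)*(-12) = -246*(-12) = 2952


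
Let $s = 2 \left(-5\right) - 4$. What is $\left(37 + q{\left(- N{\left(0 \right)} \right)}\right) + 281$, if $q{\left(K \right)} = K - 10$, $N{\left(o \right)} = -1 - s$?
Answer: $295$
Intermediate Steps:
$s = -14$ ($s = -10 - 4 = -14$)
$N{\left(o \right)} = 13$ ($N{\left(o \right)} = -1 - -14 = -1 + 14 = 13$)
$q{\left(K \right)} = -10 + K$
$\left(37 + q{\left(- N{\left(0 \right)} \right)}\right) + 281 = \left(37 - 23\right) + 281 = 14 + 281 = 295$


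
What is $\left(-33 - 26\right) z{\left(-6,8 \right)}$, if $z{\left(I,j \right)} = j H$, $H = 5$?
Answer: $-2360$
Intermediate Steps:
$z{\left(I,j \right)} = 5 j$ ($z{\left(I,j \right)} = j 5 = 5 j$)
$\left(-33 - 26\right) z{\left(-6,8 \right)} = \left(-33 - 26\right) 5 \cdot 8 = \left(-59\right) 40 = -2360$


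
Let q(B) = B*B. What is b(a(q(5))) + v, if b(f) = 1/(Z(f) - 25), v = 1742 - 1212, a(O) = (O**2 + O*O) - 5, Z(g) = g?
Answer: 646601/1220 ≈ 530.00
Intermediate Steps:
q(B) = B**2
a(O) = -5 + 2*O**2 (a(O) = (O**2 + O**2) - 5 = 2*O**2 - 5 = -5 + 2*O**2)
v = 530
b(f) = 1/(-25 + f) (b(f) = 1/(f - 25) = 1/(-25 + f))
b(a(q(5))) + v = 1/(-25 + (-5 + 2*(5**2)**2)) + 530 = 1/(-25 + (-5 + 2*25**2)) + 530 = 1/(-25 + (-5 + 2*625)) + 530 = 1/(-25 + (-5 + 1250)) + 530 = 1/(-25 + 1245) + 530 = 1/1220 + 530 = 646601/1220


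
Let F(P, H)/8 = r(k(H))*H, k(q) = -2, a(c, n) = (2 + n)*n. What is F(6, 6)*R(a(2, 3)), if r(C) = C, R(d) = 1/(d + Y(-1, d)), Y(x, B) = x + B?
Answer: -96/29 ≈ -3.3103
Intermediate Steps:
a(c, n) = n*(2 + n)
Y(x, B) = B + x
R(d) = 1/(-1 + 2*d) (R(d) = 1/(d + (d - 1)) = 1/(d + (-1 + d)) = 1/(-1 + 2*d))
F(P, H) = -16*H (F(P, H) = 8*(-2*H) = -16*H)
F(6, 6)*R(a(2, 3)) = (-16*6)/(-1 + 2*(3*(2 + 3))) = -96/(-1 + 2*(3*5)) = -96/(-1 + 2*15) = -96/(-1 + 30) = -96/29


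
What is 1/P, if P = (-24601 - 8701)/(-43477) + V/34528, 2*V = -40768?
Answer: 3608591/633693 ≈ 5.6945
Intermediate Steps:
V = -20384 (V = (½)*(-40768) = -20384)
P = 633693/3608591 (P = (-24601 - 8701)/(-43477) - 20384/34528 = -33302*(-1/43477) - 20384*1/34528 = 33302/43477 - 49/83 = 633693/3608591 ≈ 0.17561)
1/P = 1/(633693/3608591) = 3608591/633693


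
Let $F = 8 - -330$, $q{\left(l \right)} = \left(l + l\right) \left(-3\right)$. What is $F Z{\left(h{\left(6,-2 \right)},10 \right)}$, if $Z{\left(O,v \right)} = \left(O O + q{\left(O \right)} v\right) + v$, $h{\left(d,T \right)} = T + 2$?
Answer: $3380$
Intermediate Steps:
$h{\left(d,T \right)} = 2 + T$
$q{\left(l \right)} = - 6 l$ ($q{\left(l \right)} = 2 l \left(-3\right) = - 6 l$)
$Z{\left(O,v \right)} = v + O^{2} - 6 O v$ ($Z{\left(O,v \right)} = \left(O O + - 6 O v\right) + v = \left(O^{2} - 6 O v\right) + v = v + O^{2} - 6 O v$)
$F = 338$ ($F = 8 + 330 = 338$)
$F Z{\left(h{\left(6,-2 \right)},10 \right)} = 338 \left(10 + \left(2 - 2\right)^{2} - 6 \left(2 - 2\right) 10\right) = 338 \left(10 + 0^{2} - 0 \cdot 10\right) = 338 \left(10 + 0 + 0\right) = 338 \cdot 10 = 3380$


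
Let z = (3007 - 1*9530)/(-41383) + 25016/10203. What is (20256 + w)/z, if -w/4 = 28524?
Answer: -39622133486160/1101791297 ≈ -35962.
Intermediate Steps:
w = -114096 (w = -4*28524 = -114096)
z = 1101791297/422230749 (z = (3007 - 9530)*(-1/41383) + 25016*(1/10203) = -6523*(-1/41383) + 25016/10203 = 6523/41383 + 25016/10203 = 1101791297/422230749 ≈ 2.6095)
(20256 + w)/z = (20256 - 114096)/(1101791297/422230749) = -93840*422230749/1101791297 = -39622133486160/1101791297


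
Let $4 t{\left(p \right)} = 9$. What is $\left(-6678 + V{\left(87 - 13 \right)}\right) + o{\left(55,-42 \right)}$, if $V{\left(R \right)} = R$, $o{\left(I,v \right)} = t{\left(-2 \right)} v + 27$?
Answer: $- \frac{13343}{2} \approx -6671.5$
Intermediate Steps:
$t{\left(p \right)} = \frac{9}{4}$ ($t{\left(p \right)} = \frac{1}{4} \cdot 9 = \frac{9}{4}$)
$o{\left(I,v \right)} = 27 + \frac{9 v}{4}$ ($o{\left(I,v \right)} = \frac{9 v}{4} + 27 = 27 + \frac{9 v}{4}$)
$\left(-6678 + V{\left(87 - 13 \right)}\right) + o{\left(55,-42 \right)} = \left(-6678 + \left(87 - 13\right)\right) + \left(27 + \frac{9}{4} \left(-42\right)\right) = \left(-6678 + 74\right) + \left(27 - \frac{189}{2}\right) = -6604 - \frac{135}{2} = - \frac{13343}{2}$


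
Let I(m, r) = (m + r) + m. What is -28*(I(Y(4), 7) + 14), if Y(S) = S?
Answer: -812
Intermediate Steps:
I(m, r) = r + 2*m
-28*(I(Y(4), 7) + 14) = -28*((7 + 2*4) + 14) = -28*((7 + 8) + 14) = -28*(15 + 14) = -28*29 = -812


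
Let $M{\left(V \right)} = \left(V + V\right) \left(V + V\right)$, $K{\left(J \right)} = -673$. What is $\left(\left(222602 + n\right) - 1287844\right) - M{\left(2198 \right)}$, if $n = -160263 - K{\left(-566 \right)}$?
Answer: $-20549648$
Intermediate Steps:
$n = -159590$ ($n = -160263 - -673 = -160263 + 673 = -159590$)
$M{\left(V \right)} = 4 V^{2}$ ($M{\left(V \right)} = 2 V 2 V = 4 V^{2}$)
$\left(\left(222602 + n\right) - 1287844\right) - M{\left(2198 \right)} = \left(\left(222602 - 159590\right) - 1287844\right) - 4 \cdot 2198^{2} = \left(63012 - 1287844\right) - 4 \cdot 4831204 = -1224832 - 19324816 = -20549648$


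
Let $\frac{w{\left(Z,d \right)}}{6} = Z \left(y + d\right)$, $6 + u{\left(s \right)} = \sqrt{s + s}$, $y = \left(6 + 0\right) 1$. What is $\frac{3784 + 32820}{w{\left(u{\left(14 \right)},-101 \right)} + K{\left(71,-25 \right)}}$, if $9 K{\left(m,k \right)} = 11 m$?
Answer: $\frac{10397329596}{259223521} + \frac{3380013360 \sqrt{7}}{259223521} \approx 74.607$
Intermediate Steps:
$K{\left(m,k \right)} = \frac{11 m}{9}$
$y = 6$ ($y = 6 \cdot 1 = 6$)
$u{\left(s \right)} = -6 + \sqrt{2} \sqrt{s}$ ($u{\left(s \right)} = -6 + \sqrt{s + s} = -6 + \sqrt{2 s} = -6 + \sqrt{2} \sqrt{s}$)
$w{\left(Z,d \right)} = 6 Z \left(6 + d\right)$
$\frac{3784 + 32820}{w{\left(u{\left(14 \right)},-101 \right)} + K{\left(71,-25 \right)}} = \frac{3784 + 32820}{6 \left(-6 + \sqrt{2} \sqrt{14}\right) \left(6 - 101\right) + \frac{11}{9} \cdot 71} = \frac{36604}{6 \left(-6 + 2 \sqrt{7}\right) \left(-95\right) + \frac{781}{9}} = \frac{36604}{\left(3420 - 1140 \sqrt{7}\right) + \frac{781}{9}} = \frac{36604}{\frac{31561}{9} - 1140 \sqrt{7}}$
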